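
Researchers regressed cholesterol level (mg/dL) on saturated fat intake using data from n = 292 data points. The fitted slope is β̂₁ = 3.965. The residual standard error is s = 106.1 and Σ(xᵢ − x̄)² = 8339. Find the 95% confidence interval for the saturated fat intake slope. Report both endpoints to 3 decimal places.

SE(β̂₁) = s/√Sₓₓ = 106.1/√8339 = 1.16187.
df = n − 2 = 290.
t* = t_{0.025, 290} = 1.968178.
Margin = t* × SE = 1.968178 × 1.16187 = 2.28677.
CI: 3.965 ± 2.28677 → (1.678, 6.252).
With 95% confidence, each one-unit increase in saturated fat intake is associated with a change of between 1.678 and 6.252 mg/dL in cholesterol level.

(1.678, 6.252)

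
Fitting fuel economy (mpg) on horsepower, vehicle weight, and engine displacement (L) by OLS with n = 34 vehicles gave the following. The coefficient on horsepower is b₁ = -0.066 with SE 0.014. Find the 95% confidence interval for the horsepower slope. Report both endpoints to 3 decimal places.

df = n − k − 1 = 34 − 3 − 1 = 30.
t* = t_{0.025, 30} = 2.042272.
Margin = t* × SE = 2.042272 × 0.014 = 0.02859.
CI: -0.066 ± 0.02859 → (-0.095, -0.037).
With 95% confidence, each one-unit increase in horsepower is associated with a change of between -0.095 and -0.037 mpg in fuel economy, holding the other predictors fixed.

(-0.095, -0.037)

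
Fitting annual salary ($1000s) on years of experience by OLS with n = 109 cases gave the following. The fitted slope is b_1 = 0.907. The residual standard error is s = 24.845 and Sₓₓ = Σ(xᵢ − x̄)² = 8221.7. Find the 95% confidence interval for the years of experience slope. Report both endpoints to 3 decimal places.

SE(b_1) = s/√Sₓₓ = 24.845/√8221.7 = 0.274005.
df = n − 2 = 107.
t* = t_{0.025, 107} = 1.982383.
Margin = t* × SE = 1.982383 × 0.274005 = 0.54318.
CI: 0.907 ± 0.54318 → (0.364, 1.450).
With 95% confidence, each one-unit increase in years of experience is associated with a change of between 0.364 and 1.450 $1000s in annual salary.

(0.364, 1.450)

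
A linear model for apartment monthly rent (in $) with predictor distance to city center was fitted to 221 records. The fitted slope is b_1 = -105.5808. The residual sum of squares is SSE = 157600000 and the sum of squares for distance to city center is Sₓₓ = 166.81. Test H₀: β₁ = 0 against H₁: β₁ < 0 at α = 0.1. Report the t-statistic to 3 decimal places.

t = -1.607

MSE = SSE/(n − 2) = 157600000/219 = 719635.
SE(b_1) = √(MSE/Sₓₓ) = √(719635/166.81) = 65.6818.
t = -105.5808 / 65.6818 = -1.607.
df = n − 2 = 219.
One-sided p ≈ 0.0547, which is < 0.1, so reject H₀.
There is evidence that the true slope on distance to city center is negative.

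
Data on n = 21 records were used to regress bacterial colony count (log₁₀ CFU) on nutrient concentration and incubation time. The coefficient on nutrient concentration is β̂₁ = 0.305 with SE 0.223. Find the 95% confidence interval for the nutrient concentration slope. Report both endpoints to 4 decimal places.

df = n − k − 1 = 21 − 2 − 1 = 18.
t* = t_{0.025, 18} = 2.100922.
Margin = t* × SE = 2.100922 × 0.223 = 0.468506.
CI: 0.305 ± 0.468506 → (-0.1635, 0.7735).
With 95% confidence, each one-unit increase in nutrient concentration is associated with a change of between -0.1635 and 0.7735 log₁₀ CFU in bacterial colony count, holding the other predictors fixed.

(-0.1635, 0.7735)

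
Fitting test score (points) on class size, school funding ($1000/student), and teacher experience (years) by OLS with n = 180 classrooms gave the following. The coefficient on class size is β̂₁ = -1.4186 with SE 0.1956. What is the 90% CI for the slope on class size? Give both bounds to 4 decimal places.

df = n − k − 1 = 180 − 3 − 1 = 176.
t* = t_{0.05, 176} = 1.653557.
Margin = t* × SE = 1.653557 × 0.1956 = 0.323436.
CI: -1.4186 ± 0.323436 → (-1.7420, -1.0952).
With 90% confidence, each one-unit increase in class size is associated with a change of between -1.7420 and -1.0952 points in test score, holding the other predictors fixed.

(-1.7420, -1.0952)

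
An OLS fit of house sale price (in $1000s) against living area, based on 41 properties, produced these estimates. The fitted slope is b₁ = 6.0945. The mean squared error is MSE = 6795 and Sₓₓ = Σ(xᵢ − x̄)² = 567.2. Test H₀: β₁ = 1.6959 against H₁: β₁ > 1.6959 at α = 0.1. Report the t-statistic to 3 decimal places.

t = 1.271

SE(b₁) = √(MSE/Sₓₓ) = √(6795/567.2) = 3.4612.
t = (6.0945 − 1.6959) / 3.4612 = 1.271.
df = n − 2 = 39.
One-sided p ≈ 0.1057, which is ≥ 0.1, so fail to reject H₀.
The data do not give significant evidence that the true slope on living area exceeds 1.6959 $1000s per unit.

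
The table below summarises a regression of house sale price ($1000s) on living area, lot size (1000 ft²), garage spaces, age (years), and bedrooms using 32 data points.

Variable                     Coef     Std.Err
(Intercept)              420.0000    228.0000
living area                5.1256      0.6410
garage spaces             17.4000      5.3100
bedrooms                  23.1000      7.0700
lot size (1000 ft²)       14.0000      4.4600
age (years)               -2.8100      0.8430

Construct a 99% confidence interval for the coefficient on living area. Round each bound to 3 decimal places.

Read off: b = 5.1256, SE = 0.6410 for living area.
df = n − k − 1 = 32 − 5 − 1 = 26.
t* = t_{0.005, 26} = 2.778715.
Margin = t* × SE = 2.778715 × 0.6410 = 1.78116.
CI: 5.1256 ± 1.78116 → (3.344, 6.907).

(3.344, 6.907)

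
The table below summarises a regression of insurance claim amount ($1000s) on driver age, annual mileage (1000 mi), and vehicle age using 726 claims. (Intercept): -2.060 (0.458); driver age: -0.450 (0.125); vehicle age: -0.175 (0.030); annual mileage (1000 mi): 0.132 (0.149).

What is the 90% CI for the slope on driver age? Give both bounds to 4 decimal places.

(-0.6559, -0.2441)

Read off: b = -0.450, SE = 0.125 for driver age.
df = n − k − 1 = 726 − 3 − 1 = 722.
t* = t_{0.05, 722} = 1.646967.
Margin = t* × SE = 1.646967 × 0.125 = 0.205871.
CI: -0.450 ± 0.205871 → (-0.6559, -0.2441).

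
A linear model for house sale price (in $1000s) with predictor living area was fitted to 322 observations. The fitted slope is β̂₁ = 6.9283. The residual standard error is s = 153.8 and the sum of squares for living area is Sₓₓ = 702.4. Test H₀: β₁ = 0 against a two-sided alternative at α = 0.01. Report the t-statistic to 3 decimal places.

SE(β̂₁) = s/√Sₓₓ = 153.8/√702.4 = 5.80315.
t = 6.9283 / 5.80315 = 1.194.
df = n − 2 = 320.
Two-sided p ≈ 0.2334, which is ≥ 0.01, so fail to reject H₀.
The data do not give significant evidence of an association between living area and house sale price.

t = 1.194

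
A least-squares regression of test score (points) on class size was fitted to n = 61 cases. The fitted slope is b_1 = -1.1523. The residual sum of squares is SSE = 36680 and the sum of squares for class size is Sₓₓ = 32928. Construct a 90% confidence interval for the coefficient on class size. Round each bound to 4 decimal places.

(-1.3819, -0.9227)

MSE = SSE/(n − 2) = 36680/59 = 621.695.
SE(b_1) = √(MSE/Sₓₓ) = √(621.695/32928) = 0.137406.
df = n − 2 = 59.
t* = t_{0.05, 59} = 1.671093.
Margin = t* × SE = 1.671093 × 0.137406 = 0.229618.
CI: -1.1523 ± 0.229618 → (-1.3819, -0.9227).
With 90% confidence, each one-unit increase in class size is associated with a change of between -1.3819 and -0.9227 points in test score.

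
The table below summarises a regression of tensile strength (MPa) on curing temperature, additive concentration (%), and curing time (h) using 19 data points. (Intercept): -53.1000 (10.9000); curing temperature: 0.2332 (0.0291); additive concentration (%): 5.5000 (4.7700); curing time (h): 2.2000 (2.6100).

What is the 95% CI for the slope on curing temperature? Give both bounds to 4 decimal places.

Read off: b = 0.2332, SE = 0.0291 for curing temperature.
df = n − k − 1 = 19 − 3 − 1 = 15.
t* = t_{0.025, 15} = 2.13145.
Margin = t* × SE = 2.13145 × 0.0291 = 0.062025.
CI: 0.2332 ± 0.062025 → (0.1712, 0.2952).

(0.1712, 0.2952)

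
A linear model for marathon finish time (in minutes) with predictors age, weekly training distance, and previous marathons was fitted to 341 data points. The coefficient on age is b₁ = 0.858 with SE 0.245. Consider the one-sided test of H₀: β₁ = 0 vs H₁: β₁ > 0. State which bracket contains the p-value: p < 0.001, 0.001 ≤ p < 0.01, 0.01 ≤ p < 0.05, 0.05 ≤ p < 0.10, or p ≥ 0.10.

t = 0.858 / 0.245 = 3.502.
df = n − k − 1 = 341 − 3 − 1 = 337.
One-sided p = P(T_{337} > t) ≈ 0.0003.
So p < 0.001.

p < 0.001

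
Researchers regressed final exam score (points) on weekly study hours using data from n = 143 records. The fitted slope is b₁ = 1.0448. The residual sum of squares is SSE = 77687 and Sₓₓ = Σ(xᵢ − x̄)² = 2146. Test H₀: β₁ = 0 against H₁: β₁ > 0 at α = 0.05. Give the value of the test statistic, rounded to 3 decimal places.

MSE = SSE/(n − 2) = 77687/141 = 550.972.
SE(b₁) = √(MSE/Sₓₓ) = √(550.972/2146) = 0.506699.
t = 1.0448 / 0.506699 = 2.062.
df = n − 2 = 141.
One-sided p ≈ 0.0205, which is < 0.05, so reject H₀.
There is evidence that the true slope on weekly study hours is positive.

t = 2.062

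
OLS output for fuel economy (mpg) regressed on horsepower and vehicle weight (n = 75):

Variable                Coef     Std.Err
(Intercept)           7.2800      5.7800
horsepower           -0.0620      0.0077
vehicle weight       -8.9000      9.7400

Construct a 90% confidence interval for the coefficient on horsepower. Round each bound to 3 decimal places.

(-0.075, -0.049)

Read off: b = -0.0620, SE = 0.0077 for horsepower.
df = n − k − 1 = 75 − 2 − 1 = 72.
t* = t_{0.05, 72} = 1.666294.
Margin = t* × SE = 1.666294 × 0.0077 = 0.01283.
CI: -0.0620 ± 0.01283 → (-0.075, -0.049).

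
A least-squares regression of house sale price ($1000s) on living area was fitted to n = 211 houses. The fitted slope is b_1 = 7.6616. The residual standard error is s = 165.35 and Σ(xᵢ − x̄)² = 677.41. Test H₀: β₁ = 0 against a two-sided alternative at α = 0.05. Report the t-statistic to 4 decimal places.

t = 1.2060

SE(b_1) = s/√Sₓₓ = 165.35/√677.41 = 6.35299.
t = 7.6616 / 6.35299 = 1.2060.
df = n − 2 = 209.
Two-sided p ≈ 0.2292, which is ≥ 0.05, so fail to reject H₀.
The data do not give significant evidence of an association between living area and house sale price.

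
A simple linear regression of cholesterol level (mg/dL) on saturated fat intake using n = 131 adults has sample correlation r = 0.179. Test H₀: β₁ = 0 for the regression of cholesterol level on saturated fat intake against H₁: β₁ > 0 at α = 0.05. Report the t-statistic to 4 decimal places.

t = r·√(n − 2)/√(1 − r²) = 0.179·√129/√0.967959 = 2.0664.
df = n − 2 = 129.
One-sided p ≈ 0.0204, which is < 0.05, so reject H₀.
There is evidence of a linear association between saturated fat intake and cholesterol level.

t = 2.0664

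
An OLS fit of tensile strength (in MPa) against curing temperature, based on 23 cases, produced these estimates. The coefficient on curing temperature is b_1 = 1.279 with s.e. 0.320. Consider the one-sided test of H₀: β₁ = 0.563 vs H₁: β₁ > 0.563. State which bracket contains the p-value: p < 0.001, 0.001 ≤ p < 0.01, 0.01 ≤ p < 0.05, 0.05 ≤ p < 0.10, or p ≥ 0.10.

t = (1.279 − 0.563) / 0.320 = 2.237.
df = n − 2 = 23 − 2 = 21.
One-sided p = P(T_{21} > t) ≈ 0.0181.
So 0.01 ≤ p < 0.05.

0.01 ≤ p < 0.05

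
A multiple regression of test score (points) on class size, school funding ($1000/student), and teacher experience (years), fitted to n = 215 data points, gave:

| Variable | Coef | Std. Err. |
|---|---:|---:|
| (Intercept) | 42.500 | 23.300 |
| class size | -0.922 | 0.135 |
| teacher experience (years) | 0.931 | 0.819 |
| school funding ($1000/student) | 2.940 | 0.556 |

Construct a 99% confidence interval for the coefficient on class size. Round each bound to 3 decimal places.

(-1.273, -0.571)

Read off: b = -0.922, SE = 0.135 for class size.
df = n − k − 1 = 215 − 3 − 1 = 211.
t* = t_{0.005, 211} = 2.59933.
Margin = t* × SE = 2.59933 × 0.135 = 0.35091.
CI: -0.922 ± 0.35091 → (-1.273, -0.571).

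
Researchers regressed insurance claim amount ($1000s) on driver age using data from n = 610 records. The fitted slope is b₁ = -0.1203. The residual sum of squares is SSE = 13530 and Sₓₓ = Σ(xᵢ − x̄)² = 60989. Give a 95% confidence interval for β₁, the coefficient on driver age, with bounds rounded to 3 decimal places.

(-0.158, -0.083)

MSE = SSE/(n − 2) = 13530/608 = 22.2533.
SE(b₁) = √(MSE/Sₓₓ) = √(22.2533/60989) = 0.0191017.
df = n − 2 = 608.
t* = t_{0.025, 608} = 1.963873.
Margin = t* × SE = 1.963873 × 0.0191017 = 0.03751.
CI: -0.1203 ± 0.03751 → (-0.158, -0.083).
With 95% confidence, each one-unit increase in driver age is associated with a change of between -0.158 and -0.083 $1000s in insurance claim amount.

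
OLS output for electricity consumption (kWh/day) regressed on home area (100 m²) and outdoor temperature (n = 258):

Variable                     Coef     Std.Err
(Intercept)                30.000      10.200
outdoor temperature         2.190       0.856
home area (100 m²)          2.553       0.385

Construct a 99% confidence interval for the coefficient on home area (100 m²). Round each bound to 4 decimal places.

Read off: b = 2.553, SE = 0.385 for home area (100 m²).
df = n − k − 1 = 258 − 2 − 1 = 255.
t* = t_{0.005, 255} = 2.595246.
Margin = t* × SE = 2.595246 × 0.385 = 0.999170.
CI: 2.553 ± 0.999170 → (1.5538, 3.5522).

(1.5538, 3.5522)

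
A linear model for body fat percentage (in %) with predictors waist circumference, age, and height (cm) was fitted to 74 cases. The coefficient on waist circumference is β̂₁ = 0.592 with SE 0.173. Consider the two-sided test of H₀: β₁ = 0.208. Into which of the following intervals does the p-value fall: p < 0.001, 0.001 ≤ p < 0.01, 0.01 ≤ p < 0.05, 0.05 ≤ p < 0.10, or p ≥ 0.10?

0.01 ≤ p < 0.05

t = (0.592 − 0.208) / 0.173 = 2.220.
df = n − k − 1 = 74 − 3 − 1 = 70.
Two-sided p = 2·P(T_{70} > |t|) ≈ 0.0297.
So 0.01 ≤ p < 0.05.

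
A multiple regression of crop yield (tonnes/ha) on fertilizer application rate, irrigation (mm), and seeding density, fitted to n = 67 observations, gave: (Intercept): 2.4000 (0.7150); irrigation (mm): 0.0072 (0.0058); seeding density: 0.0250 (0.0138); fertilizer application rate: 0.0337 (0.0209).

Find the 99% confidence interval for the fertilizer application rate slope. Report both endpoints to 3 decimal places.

(-0.022, 0.089)

Read off: b = 0.0337, SE = 0.0209 for fertilizer application rate.
df = n − k − 1 = 67 − 3 − 1 = 63.
t* = t_{0.005, 63} = 2.656145.
Margin = t* × SE = 2.656145 × 0.0209 = 0.05551.
CI: 0.0337 ± 0.05551 → (-0.022, 0.089).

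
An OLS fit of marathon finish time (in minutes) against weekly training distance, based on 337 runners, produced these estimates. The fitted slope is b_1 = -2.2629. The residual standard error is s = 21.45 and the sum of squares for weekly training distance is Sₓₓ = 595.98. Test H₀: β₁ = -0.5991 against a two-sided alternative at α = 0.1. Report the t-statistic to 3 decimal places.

t = -1.894

SE(b_1) = s/√Sₓₓ = 21.45/√595.98 = 0.878641.
t = (-2.2629 − (-0.5991)) / 0.878641 = -1.894.
df = n − 2 = 335.
Two-sided p ≈ 0.0591, which is < 0.1, so reject H₀.
There is evidence that the true slope on weekly training distance differs from -0.5991 minutes per unit.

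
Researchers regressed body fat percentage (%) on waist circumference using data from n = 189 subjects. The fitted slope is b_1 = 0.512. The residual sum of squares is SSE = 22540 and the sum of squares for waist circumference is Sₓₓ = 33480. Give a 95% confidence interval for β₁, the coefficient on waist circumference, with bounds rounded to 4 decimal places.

(0.3936, 0.6304)

MSE = SSE/(n − 2) = 22540/187 = 120.535.
SE(b_1) = √(MSE/Sₓₓ) = √(120.535/33480) = 0.0600017.
df = n − 2 = 187.
t* = t_{0.025, 187} = 1.972731.
Margin = t* × SE = 1.972731 × 0.0600017 = 0.118367.
CI: 0.512 ± 0.118367 → (0.3936, 0.6304).
With 95% confidence, each one-unit increase in waist circumference is associated with a change of between 0.3936 and 0.6304 % in body fat percentage.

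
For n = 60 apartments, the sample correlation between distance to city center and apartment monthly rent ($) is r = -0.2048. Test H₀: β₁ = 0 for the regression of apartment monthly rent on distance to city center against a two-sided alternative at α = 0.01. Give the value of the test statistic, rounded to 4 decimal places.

t = -1.5935

t = r·√(n − 2)/√(1 − r²) = -0.2048·√58/√0.958057 = -1.5935.
df = n − 2 = 58.
Two-sided p ≈ 0.1165, which is ≥ 0.01, so fail to reject H₀.
The data do not give significant evidence of a linear association between distance to city center and apartment monthly rent.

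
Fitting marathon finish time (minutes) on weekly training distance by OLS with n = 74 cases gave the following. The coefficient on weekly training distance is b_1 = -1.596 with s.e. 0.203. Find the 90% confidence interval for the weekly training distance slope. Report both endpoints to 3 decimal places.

(-1.934, -1.258)

df = n − 2 = 74 − 2 = 72.
t* = t_{0.05, 72} = 1.666294.
Margin = t* × SE = 1.666294 × 0.203 = 0.33826.
CI: -1.596 ± 0.33826 → (-1.934, -1.258).
With 90% confidence, each one-unit increase in weekly training distance is associated with a change of between -1.934 and -1.258 minutes in marathon finish time.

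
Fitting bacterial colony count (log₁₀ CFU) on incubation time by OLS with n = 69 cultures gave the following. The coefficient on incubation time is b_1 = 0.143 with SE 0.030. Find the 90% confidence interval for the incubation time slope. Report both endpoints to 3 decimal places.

df = n − 2 = 69 − 2 = 67.
t* = t_{0.05, 67} = 1.667916.
Margin = t* × SE = 1.667916 × 0.030 = 0.05004.
CI: 0.143 ± 0.05004 → (0.093, 0.193).
With 90% confidence, each one-unit increase in incubation time is associated with a change of between 0.093 and 0.193 log₁₀ CFU in bacterial colony count.

(0.093, 0.193)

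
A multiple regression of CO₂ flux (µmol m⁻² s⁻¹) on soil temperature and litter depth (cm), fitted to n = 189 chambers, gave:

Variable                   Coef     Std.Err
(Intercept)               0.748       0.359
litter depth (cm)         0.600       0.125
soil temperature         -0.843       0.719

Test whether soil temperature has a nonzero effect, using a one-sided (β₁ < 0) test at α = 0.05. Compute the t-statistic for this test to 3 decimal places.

Read off: b = -0.843, SE = 0.719 for soil temperature.
H₀: β₁ = 0 vs H₁: β₁ < 0.
t = -0.843 / 0.719 = -1.172.
df = n − k − 1 = 189 − 2 − 1 = 186.
One-sided p ≈ 0.1213, which is ≥ 0.05, so fail to reject H₀.
The data do not give significant evidence that the true slope on soil temperature is negative, holding the other predictors fixed.

t = -1.172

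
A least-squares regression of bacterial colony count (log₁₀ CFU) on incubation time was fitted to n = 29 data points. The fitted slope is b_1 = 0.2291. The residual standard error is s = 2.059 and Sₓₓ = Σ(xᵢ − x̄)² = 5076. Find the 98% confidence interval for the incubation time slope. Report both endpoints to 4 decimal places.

SE(b_1) = s/√Sₓₓ = 2.059/√5076 = 0.0288998.
df = n − 2 = 27.
t* = t_{0.01, 27} = 2.47266.
Margin = t* × SE = 2.47266 × 0.0288998 = 0.071459.
CI: 0.2291 ± 0.071459 → (0.1576, 0.3006).
With 98% confidence, each one-unit increase in incubation time is associated with a change of between 0.1576 and 0.3006 log₁₀ CFU in bacterial colony count.

(0.1576, 0.3006)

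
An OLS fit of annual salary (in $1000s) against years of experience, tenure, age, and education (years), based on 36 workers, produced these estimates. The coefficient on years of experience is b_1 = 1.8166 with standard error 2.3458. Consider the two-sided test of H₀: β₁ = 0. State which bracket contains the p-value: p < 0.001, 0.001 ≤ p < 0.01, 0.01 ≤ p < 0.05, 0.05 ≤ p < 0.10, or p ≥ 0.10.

p ≥ 0.10

t = 1.8166 / 2.3458 = 0.774.
df = n − k − 1 = 36 − 4 − 1 = 31.
Two-sided p = 2·P(T_{31} > |t|) ≈ 0.4446.
So p ≥ 0.10.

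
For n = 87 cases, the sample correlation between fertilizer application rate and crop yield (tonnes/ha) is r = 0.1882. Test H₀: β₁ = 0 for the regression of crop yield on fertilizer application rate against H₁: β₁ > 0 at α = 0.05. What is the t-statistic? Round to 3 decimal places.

t = r·√(n − 2)/√(1 − r²) = 0.1882·√85/√0.964581 = 1.767.
df = n − 2 = 85.
One-sided p ≈ 0.0404, which is < 0.05, so reject H₀.
There is evidence of a linear association between fertilizer application rate and crop yield.

t = 1.767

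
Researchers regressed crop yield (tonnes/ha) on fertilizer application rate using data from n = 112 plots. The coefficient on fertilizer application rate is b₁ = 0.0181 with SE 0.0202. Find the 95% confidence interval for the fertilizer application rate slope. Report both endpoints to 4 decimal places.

df = n − 2 = 112 − 2 = 110.
t* = t_{0.025, 110} = 1.981765.
Margin = t* × SE = 1.981765 × 0.0202 = 0.040032.
CI: 0.0181 ± 0.040032 → (-0.0219, 0.0581).
With 95% confidence, each one-unit increase in fertilizer application rate is associated with a change of between -0.0219 and 0.0581 tonnes/ha in crop yield.

(-0.0219, 0.0581)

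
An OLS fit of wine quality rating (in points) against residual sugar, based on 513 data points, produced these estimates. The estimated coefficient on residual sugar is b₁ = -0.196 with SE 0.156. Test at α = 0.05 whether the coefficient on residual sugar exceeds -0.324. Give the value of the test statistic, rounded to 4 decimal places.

H₀: β₁ = -0.324 vs H₁: β₁ > -0.324.
t = (b₁ − β₁⁰)/SE = (-0.196 − (-0.324)) / 0.156 = 0.8205.
df = n − 2 = 513 − 2 = 511.
One-sided p ≈ 0.2062, which is ≥ 0.05, so fail to reject H₀.
The data do not give significant evidence that the true slope on residual sugar exceeds -0.324 points per unit.

t = 0.8205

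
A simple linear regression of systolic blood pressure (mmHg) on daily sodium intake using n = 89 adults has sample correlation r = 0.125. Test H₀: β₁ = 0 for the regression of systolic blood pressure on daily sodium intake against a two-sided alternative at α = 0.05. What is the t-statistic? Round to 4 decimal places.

t = r·√(n − 2)/√(1 − r²) = 0.125·√87/√0.984375 = 1.1751.
df = n − 2 = 87.
Two-sided p ≈ 0.2431, which is ≥ 0.05, so fail to reject H₀.
The data do not give significant evidence of a linear association between daily sodium intake and systolic blood pressure.

t = 1.1751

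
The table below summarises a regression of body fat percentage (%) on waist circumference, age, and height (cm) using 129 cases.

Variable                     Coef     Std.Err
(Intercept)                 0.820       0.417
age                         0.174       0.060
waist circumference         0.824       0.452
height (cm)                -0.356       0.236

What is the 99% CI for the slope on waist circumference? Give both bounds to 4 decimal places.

Read off: b = 0.824, SE = 0.452 for waist circumference.
df = n − k − 1 = 129 − 3 − 1 = 125.
t* = t_{0.005, 125} = 2.615733.
Margin = t* × SE = 2.615733 × 0.452 = 1.182311.
CI: 0.824 ± 1.182311 → (-0.3583, 2.0063).

(-0.3583, 2.0063)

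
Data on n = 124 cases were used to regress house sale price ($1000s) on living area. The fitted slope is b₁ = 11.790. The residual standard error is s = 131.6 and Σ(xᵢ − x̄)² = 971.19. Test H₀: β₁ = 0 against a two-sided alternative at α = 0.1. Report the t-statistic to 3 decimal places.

SE(b₁) = s/√Sₓₓ = 131.6/√971.19 = 4.22283.
t = 11.790 / 4.22283 = 2.792.
df = n − 2 = 122.
Two-sided p ≈ 0.0061, which is < 0.1, so reject H₀.
There is evidence that living area is associated with house sale price.

t = 2.792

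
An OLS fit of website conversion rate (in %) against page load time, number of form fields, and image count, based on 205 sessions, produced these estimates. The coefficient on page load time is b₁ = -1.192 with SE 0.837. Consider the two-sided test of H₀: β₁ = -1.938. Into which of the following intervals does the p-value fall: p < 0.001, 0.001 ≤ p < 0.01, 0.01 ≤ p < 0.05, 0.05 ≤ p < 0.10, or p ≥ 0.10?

t = (-1.192 − (-1.938)) / 0.837 = 0.891.
df = n − k − 1 = 205 − 3 − 1 = 201.
Two-sided p = 2·P(T_{201} > |t|) ≈ 0.3738.
So p ≥ 0.10.

p ≥ 0.10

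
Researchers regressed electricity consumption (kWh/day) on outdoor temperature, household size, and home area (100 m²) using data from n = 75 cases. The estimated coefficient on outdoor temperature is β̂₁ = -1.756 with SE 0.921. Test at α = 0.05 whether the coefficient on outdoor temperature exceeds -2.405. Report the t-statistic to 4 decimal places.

t = 0.7047

H₀: β₁ = -2.405 vs H₁: β₁ > -2.405.
t = (β̂₁ − β₁⁰)/SE = (-1.756 − (-2.405)) / 0.921 = 0.7047.
df = n − k − 1 = 75 − 3 − 1 = 71.
One-sided p ≈ 0.2417, which is ≥ 0.05, so fail to reject H₀.
The data do not give significant evidence that the true slope on outdoor temperature exceeds -2.405 kWh/day per unit, holding the other predictors fixed.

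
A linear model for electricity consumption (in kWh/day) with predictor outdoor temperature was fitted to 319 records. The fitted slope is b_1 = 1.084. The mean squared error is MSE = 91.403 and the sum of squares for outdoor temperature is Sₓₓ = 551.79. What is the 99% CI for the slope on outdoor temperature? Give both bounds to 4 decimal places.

SE(b_1) = √(MSE/Sₓₓ) = √(91.403/551.79) = 0.406999.
df = n − 2 = 317.
t* = t_{0.005, 317} = 2.591427.
Margin = t* × SE = 2.591427 × 0.406999 = 1.054708.
CI: 1.084 ± 1.054708 → (0.0293, 2.1387).
With 99% confidence, each one-unit increase in outdoor temperature is associated with a change of between 0.0293 and 2.1387 kWh/day in electricity consumption.

(0.0293, 2.1387)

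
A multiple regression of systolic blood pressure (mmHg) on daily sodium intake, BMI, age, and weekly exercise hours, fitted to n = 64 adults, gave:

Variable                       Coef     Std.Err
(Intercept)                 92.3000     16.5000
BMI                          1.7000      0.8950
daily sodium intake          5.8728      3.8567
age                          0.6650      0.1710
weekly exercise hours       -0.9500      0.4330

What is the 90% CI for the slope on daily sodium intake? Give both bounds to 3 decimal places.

(-0.572, 12.318)

Read off: b = 5.8728, SE = 3.8567 for daily sodium intake.
df = n − k − 1 = 64 − 4 − 1 = 59.
t* = t_{0.05, 59} = 1.671093.
Margin = t* × SE = 1.671093 × 3.8567 = 6.44490.
CI: 5.8728 ± 6.44490 → (-0.572, 12.318).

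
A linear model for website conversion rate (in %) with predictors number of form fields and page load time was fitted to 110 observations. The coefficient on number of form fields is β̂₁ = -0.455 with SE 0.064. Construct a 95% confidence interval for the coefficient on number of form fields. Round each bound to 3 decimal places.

(-0.582, -0.328)

df = n − k − 1 = 110 − 2 − 1 = 107.
t* = t_{0.025, 107} = 1.982383.
Margin = t* × SE = 1.982383 × 0.064 = 0.12687.
CI: -0.455 ± 0.12687 → (-0.582, -0.328).
With 95% confidence, each one-unit increase in number of form fields is associated with a change of between -0.582 and -0.328 % in website conversion rate, holding the other predictors fixed.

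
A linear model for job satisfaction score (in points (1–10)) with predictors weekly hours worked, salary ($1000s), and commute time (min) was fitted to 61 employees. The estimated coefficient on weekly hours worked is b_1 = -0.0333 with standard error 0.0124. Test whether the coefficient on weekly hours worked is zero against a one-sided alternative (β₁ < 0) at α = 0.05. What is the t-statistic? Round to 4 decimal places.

t = -2.6855

H₀: β₁ = 0 vs H₁: β₁ < 0.
t = (b_1 − β₁⁰)/SE = -0.0333 / 0.0124 = -2.6855.
df = n − k − 1 = 61 − 3 − 1 = 57.
One-sided p ≈ 0.0047, which is < 0.05, so reject H₀.
There is evidence that the true slope on weekly hours worked is negative, holding the other predictors fixed.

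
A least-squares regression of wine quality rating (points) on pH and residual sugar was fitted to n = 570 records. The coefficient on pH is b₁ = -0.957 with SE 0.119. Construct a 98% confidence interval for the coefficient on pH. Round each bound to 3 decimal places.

(-1.235, -0.679)

df = n − k − 1 = 570 − 2 − 1 = 567.
t* = t_{0.01, 567} = 2.332943.
Margin = t* × SE = 2.332943 × 0.119 = 0.27762.
CI: -0.957 ± 0.27762 → (-1.235, -0.679).
With 98% confidence, each one-unit increase in pH is associated with a change of between -1.235 and -0.679 points in wine quality rating, holding the other predictors fixed.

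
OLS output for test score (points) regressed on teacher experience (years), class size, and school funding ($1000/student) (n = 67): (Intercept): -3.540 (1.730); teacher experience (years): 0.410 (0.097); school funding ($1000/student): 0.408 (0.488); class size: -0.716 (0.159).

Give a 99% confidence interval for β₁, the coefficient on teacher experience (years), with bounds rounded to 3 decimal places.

Read off: b = 0.410, SE = 0.097 for teacher experience (years).
df = n − k − 1 = 67 − 3 − 1 = 63.
t* = t_{0.005, 63} = 2.656145.
Margin = t* × SE = 2.656145 × 0.097 = 0.25765.
CI: 0.410 ± 0.25765 → (0.152, 0.668).

(0.152, 0.668)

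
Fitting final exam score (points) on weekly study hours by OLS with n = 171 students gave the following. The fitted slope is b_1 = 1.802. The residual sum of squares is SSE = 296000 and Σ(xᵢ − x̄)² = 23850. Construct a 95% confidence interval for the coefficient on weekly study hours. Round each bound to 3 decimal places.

MSE = SSE/(n − 2) = 296000/169 = 1751.48.
SE(b_1) = √(MSE/Sₓₓ) = √(1751.48/23850) = 0.270993.
df = n − 2 = 169.
t* = t_{0.025, 169} = 1.9741.
Margin = t* × SE = 1.9741 × 0.270993 = 0.53497.
CI: 1.802 ± 0.53497 → (1.267, 2.337).
With 95% confidence, each one-unit increase in weekly study hours is associated with a change of between 1.267 and 2.337 points in final exam score.

(1.267, 2.337)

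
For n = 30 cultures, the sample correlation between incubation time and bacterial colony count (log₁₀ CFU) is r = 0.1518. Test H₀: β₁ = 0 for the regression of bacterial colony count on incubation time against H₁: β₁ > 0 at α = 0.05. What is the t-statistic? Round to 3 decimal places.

t = r·√(n − 2)/√(1 − r²) = 0.1518·√28/√0.976957 = 0.813.
df = n − 2 = 28.
One-sided p ≈ 0.2116, which is ≥ 0.05, so fail to reject H₀.
The data do not give significant evidence of a linear association between incubation time and bacterial colony count.

t = 0.813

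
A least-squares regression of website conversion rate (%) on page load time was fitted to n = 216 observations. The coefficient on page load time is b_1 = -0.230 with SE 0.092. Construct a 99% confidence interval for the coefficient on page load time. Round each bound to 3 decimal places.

(-0.469, 0.009)

df = n − 2 = 216 − 2 = 214.
t* = t_{0.005, 214} = 2.598998.
Margin = t* × SE = 2.598998 × 0.092 = 0.23911.
CI: -0.230 ± 0.23911 → (-0.469, 0.009).
With 99% confidence, each one-unit increase in page load time is associated with a change of between -0.469 and 0.009 % in website conversion rate.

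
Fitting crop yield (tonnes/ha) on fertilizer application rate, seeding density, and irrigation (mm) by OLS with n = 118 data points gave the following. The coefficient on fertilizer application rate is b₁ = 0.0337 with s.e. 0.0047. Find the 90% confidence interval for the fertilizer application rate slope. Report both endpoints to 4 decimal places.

(0.0259, 0.0415)

df = n − k − 1 = 118 − 3 − 1 = 114.
t* = t_{0.05, 114} = 1.65833.
Margin = t* × SE = 1.65833 × 0.0047 = 0.007794.
CI: 0.0337 ± 0.007794 → (0.0259, 0.0415).
With 90% confidence, each one-unit increase in fertilizer application rate is associated with a change of between 0.0259 and 0.0415 tonnes/ha in crop yield, holding the other predictors fixed.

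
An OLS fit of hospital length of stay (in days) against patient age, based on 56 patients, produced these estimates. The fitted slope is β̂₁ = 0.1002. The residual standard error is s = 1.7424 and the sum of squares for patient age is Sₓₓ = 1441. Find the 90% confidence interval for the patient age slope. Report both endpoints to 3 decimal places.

SE(β̂₁) = s/√Sₓₓ = 1.7424/√1441 = 0.0459003.
df = n − 2 = 54.
t* = t_{0.05, 54} = 1.673565.
Margin = t* × SE = 1.673565 × 0.0459003 = 0.07682.
CI: 0.1002 ± 0.07682 → (0.023, 0.177).
With 90% confidence, each one-unit increase in patient age is associated with a change of between 0.023 and 0.177 days in hospital length of stay.

(0.023, 0.177)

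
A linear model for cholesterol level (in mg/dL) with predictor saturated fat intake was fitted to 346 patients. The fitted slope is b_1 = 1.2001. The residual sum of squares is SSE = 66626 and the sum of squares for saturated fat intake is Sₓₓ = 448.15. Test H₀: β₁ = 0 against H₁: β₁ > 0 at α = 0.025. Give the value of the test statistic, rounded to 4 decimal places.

MSE = SSE/(n − 2) = 66626/344 = 193.68.
SE(b_1) = √(MSE/Sₓₓ) = √(193.68/448.15) = 0.657402.
t = 1.2001 / 0.657402 = 1.8255.
df = n − 2 = 344.
One-sided p ≈ 0.0344, which is ≥ 0.025, so fail to reject H₀.
The data do not give significant evidence that the true slope on saturated fat intake is positive.

t = 1.8255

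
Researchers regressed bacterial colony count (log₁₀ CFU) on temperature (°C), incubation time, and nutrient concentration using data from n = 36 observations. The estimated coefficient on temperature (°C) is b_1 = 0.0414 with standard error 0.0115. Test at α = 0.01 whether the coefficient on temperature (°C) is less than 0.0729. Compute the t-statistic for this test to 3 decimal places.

t = -2.739

H₀: β₁ = 0.0729 vs H₁: β₁ < 0.0729.
t = (b_1 − β₁⁰)/SE = (0.0414 − 0.0729) / 0.0115 = -2.739.
df = n − k − 1 = 36 − 3 − 1 = 32.
One-sided p ≈ 0.0050, which is < 0.01, so reject H₀.
There is evidence that the true slope on temperature (°C) is below 0.0729 log₁₀ CFU per unit, holding the other predictors fixed.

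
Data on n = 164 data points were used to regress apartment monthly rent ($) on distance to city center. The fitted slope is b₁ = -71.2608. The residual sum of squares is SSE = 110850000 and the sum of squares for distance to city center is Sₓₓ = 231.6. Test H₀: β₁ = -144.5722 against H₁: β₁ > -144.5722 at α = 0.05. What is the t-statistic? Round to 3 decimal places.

MSE = SSE/(n − 2) = 110850000/162 = 684259.
SE(b₁) = √(MSE/Sₓₓ) = √(684259/231.6) = 54.3552.
t = (-71.2608 − (-144.5722)) / 54.3552 = 1.349.
df = n − 2 = 162.
One-sided p ≈ 0.0897, which is ≥ 0.05, so fail to reject H₀.
The data do not give significant evidence that the true slope on distance to city center exceeds -144.5722 $ per unit.

t = 1.349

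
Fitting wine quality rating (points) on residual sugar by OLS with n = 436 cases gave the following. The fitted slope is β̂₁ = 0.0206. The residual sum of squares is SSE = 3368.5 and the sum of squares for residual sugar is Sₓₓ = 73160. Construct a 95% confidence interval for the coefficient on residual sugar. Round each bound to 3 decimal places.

MSE = SSE/(n − 2) = 3368.5/434 = 7.76152.
SE(β̂₁) = √(MSE/Sₓₓ) = √(7.76152/73160) = 0.0103.
df = n − 2 = 434.
t* = t_{0.025, 434} = 1.965445.
Margin = t* × SE = 1.965445 × 0.0103 = 0.02024.
CI: 0.0206 ± 0.02024 → (0.000, 0.041).
With 95% confidence, each one-unit increase in residual sugar is associated with a change of between 0.000 and 0.041 points in wine quality rating.

(0.000, 0.041)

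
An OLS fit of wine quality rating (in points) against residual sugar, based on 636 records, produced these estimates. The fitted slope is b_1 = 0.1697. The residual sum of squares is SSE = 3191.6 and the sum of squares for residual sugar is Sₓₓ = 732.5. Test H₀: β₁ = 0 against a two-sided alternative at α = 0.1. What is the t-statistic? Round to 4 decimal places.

t = 2.0470

MSE = SSE/(n − 2) = 3191.6/634 = 5.03407.
SE(b_1) = √(MSE/Sₓₓ) = √(5.03407/732.5) = 0.0829002.
t = 0.1697 / 0.0829002 = 2.0470.
df = n − 2 = 634.
Two-sided p ≈ 0.0411, which is < 0.1, so reject H₀.
There is evidence that residual sugar is associated with wine quality rating.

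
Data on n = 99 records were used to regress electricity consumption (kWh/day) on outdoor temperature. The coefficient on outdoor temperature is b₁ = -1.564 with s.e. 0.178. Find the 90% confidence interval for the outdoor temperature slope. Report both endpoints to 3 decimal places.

df = n − 2 = 99 − 2 = 97.
t* = t_{0.05, 97} = 1.660715.
Margin = t* × SE = 1.660715 × 0.178 = 0.29561.
CI: -1.564 ± 0.29561 → (-1.860, -1.268).
With 90% confidence, each one-unit increase in outdoor temperature is associated with a change of between -1.860 and -1.268 kWh/day in electricity consumption.

(-1.860, -1.268)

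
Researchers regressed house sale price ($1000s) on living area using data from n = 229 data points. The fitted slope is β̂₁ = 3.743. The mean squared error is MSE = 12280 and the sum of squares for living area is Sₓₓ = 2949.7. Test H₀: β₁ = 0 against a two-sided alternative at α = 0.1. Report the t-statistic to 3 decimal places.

t = 1.834

SE(β̂₁) = √(MSE/Sₓₓ) = √(12280/2949.7) = 2.04038.
t = 3.743 / 2.04038 = 1.834.
df = n − 2 = 227.
Two-sided p ≈ 0.0679, which is < 0.1, so reject H₀.
There is evidence that living area is associated with house sale price.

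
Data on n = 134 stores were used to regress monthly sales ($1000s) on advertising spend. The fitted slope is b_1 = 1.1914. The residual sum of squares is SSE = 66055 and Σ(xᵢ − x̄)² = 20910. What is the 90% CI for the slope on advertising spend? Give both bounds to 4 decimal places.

(0.9351, 1.4477)

MSE = SSE/(n − 2) = 66055/132 = 500.417.
SE(b_1) = √(MSE/Sₓₓ) = √(500.417/20910) = 0.154699.
df = n − 2 = 132.
t* = t_{0.05, 132} = 1.656479.
Margin = t* × SE = 1.656479 × 0.154699 = 0.256256.
CI: 1.1914 ± 0.256256 → (0.9351, 1.4477).
With 90% confidence, each one-unit increase in advertising spend is associated with a change of between 0.9351 and 1.4477 $1000s in monthly sales.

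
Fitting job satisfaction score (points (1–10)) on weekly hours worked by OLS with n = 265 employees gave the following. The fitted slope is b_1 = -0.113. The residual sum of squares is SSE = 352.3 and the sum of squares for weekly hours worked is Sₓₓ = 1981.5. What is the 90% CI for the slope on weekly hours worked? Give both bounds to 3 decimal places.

(-0.156, -0.070)

MSE = SSE/(n − 2) = 352.3/263 = 1.33954.
SE(b_1) = √(MSE/Sₓₓ) = √(1.33954/1981.5) = 0.0260005.
df = n − 2 = 263.
t* = t_{0.05, 263} = 1.650668.
Margin = t* × SE = 1.650668 × 0.0260005 = 0.04292.
CI: -0.113 ± 0.04292 → (-0.156, -0.070).
With 90% confidence, each one-unit increase in weekly hours worked is associated with a change of between -0.156 and -0.070 points (1–10) in job satisfaction score.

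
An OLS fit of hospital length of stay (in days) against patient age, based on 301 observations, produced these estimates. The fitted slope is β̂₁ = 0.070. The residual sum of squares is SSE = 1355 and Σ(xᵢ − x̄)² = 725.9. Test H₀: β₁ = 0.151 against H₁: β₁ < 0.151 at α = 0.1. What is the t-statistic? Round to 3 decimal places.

MSE = SSE/(n − 2) = 1355/299 = 4.53177.
SE(β̂₁) = √(MSE/Sₓₓ) = √(4.53177/725.9) = 0.0790125.
t = (0.070 − 0.151) / 0.0790125 = -1.025.
df = n − 2 = 299.
One-sided p ≈ 0.1531, which is ≥ 0.1, so fail to reject H₀.
The data do not give significant evidence that the true slope on patient age is below 0.151 days per unit.

t = -1.025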